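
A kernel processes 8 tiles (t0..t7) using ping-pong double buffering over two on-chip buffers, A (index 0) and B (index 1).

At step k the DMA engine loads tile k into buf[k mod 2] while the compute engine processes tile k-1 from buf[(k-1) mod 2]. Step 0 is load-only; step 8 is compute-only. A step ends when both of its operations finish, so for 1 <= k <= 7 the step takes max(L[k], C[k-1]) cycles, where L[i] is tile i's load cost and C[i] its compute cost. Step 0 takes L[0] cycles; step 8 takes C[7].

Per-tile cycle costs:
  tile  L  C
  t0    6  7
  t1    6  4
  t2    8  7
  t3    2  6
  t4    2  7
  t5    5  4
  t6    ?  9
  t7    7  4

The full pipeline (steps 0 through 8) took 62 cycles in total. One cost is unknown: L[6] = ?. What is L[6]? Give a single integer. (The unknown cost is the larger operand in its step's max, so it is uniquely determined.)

step 0 | dur = L[0]=6 = 6
step 1 | dur = max(L[1]=6, C[0]=7) = 7
step 2 | dur = max(L[2]=8, C[1]=4) = 8
step 3 | dur = max(L[3]=2, C[2]=7) = 7
step 4 | dur = max(L[4]=2, C[3]=6) = 6
step 5 | dur = max(L[5]=5, C[4]=7) = 7
step 6 | dur = max(L[6]=?, C[5]=4) = L[6]  (unknown; binding)
step 7 | dur = max(L[7]=7, C[6]=9) = 9
step 8 | dur = C[7]=4 = 4
sum of known step durations = 54
dur[6] = total - known = 62 - 54 = 8
L[6] is the binding max in step 6, so L[6] = dur[6] = 8

L[6] = 8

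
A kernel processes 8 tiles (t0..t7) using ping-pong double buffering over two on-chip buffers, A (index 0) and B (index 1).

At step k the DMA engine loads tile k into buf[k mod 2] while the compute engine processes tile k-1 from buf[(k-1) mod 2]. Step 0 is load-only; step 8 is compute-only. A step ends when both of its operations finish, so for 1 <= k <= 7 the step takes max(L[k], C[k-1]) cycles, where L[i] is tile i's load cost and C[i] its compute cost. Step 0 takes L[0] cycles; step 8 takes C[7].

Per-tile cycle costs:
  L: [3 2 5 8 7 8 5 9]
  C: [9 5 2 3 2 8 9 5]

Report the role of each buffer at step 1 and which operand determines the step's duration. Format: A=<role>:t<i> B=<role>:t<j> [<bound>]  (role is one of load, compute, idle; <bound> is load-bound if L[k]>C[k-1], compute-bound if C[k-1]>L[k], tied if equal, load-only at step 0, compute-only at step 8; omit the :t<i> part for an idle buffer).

step 1: A=compute:t0 B=load:t1 [compute-bound]

[0] DMA t0→A (3c) ∥ CU idle ⇒ 3c, clock 3
[1] DMA t1→B (2c) ∥ CU A:t0 (9c) ⇒ 9c, clock 12
[2] DMA t2→A (5c) ∥ CU B:t1 (5c) ⇒ 5c, clock 17
[3] DMA t3→B (8c) ∥ CU A:t2 (2c) ⇒ 8c, clock 25
[4] DMA t4→A (7c) ∥ CU B:t3 (3c) ⇒ 7c, clock 32
[5] DMA t5→B (8c) ∥ CU A:t4 (2c) ⇒ 8c, clock 40
[6] DMA t6→A (5c) ∥ CU B:t5 (8c) ⇒ 8c, clock 48
[7] DMA t7→B (9c) ∥ CU A:t6 (9c) ⇒ 9c, clock 57
[8] DMA idle ∥ CU B:t7 (5c) ⇒ 5c, clock 62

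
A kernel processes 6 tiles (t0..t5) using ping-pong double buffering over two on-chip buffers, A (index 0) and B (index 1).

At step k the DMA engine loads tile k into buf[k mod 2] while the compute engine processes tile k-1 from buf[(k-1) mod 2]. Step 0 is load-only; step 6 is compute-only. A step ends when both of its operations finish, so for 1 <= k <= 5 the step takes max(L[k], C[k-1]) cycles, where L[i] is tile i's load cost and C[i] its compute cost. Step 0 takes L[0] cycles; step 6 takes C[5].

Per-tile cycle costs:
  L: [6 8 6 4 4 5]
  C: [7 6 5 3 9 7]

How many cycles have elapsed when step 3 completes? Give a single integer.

end_cycle[3] = 25

  0. 6=6c; end=6; A:t0 B:-
  1. max(8,7)=8c; end=14; A:t0 B:t1
  2. max(6,6)=6c; end=20; A:t2 B:t1
  3. max(4,5)=5c; end=25; A:t2 B:t3
  4. max(4,3)=4c; end=29; A:t4 B:t3
  5. max(5,9)=9c; end=38; A:t4 B:t5
  6. 7=7c; end=45; A:t4 B:t5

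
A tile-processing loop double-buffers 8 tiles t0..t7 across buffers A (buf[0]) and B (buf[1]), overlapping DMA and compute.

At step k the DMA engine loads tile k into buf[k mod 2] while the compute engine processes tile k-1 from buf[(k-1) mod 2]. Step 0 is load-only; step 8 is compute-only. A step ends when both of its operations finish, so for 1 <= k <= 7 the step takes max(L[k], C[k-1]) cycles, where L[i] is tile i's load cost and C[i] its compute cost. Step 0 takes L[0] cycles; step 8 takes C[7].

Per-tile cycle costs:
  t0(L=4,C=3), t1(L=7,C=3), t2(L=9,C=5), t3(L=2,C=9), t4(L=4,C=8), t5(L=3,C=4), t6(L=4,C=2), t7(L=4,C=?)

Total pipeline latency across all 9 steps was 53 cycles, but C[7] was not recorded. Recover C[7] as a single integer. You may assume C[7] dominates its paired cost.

C[7] = 3

step 0 | dur = L[0]=4 = 4
step 1 | dur = max(L[1]=7, C[0]=3) = 7
step 2 | dur = max(L[2]=9, C[1]=3) = 9
step 3 | dur = max(L[3]=2, C[2]=5) = 5
step 4 | dur = max(L[4]=4, C[3]=9) = 9
step 5 | dur = max(L[5]=3, C[4]=8) = 8
step 6 | dur = max(L[6]=4, C[5]=4) = 4
step 7 | dur = max(L[7]=4, C[6]=2) = 4
step 8 | dur = C[7]=? = C[7]  (unknown; binding)
sum of known step durations = 50
dur[8] = total - known = 53 - 50 = 3
C[7] is the binding max in step 8, so C[7] = dur[8] = 3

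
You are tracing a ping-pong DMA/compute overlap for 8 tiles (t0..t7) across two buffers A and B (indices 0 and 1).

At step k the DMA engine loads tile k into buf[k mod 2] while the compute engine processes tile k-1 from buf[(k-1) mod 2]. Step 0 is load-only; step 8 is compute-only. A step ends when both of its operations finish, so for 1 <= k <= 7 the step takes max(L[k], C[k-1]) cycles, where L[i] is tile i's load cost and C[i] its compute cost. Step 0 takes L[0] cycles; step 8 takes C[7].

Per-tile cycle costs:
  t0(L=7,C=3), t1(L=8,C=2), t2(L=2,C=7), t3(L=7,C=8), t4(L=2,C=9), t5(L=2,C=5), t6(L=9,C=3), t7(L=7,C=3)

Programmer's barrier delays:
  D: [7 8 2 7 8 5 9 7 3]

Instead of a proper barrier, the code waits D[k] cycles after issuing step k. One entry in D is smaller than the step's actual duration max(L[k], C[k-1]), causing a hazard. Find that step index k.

hazard at step 5

[0] required=L[0]=7=7 vs D=7 ok
[1] required=max(L[1]=8,C[0]=3)=8 vs D=8 ok
[2] required=max(L[2]=2,C[1]=2)=2 vs D=2 ok
[3] required=max(L[3]=7,C[2]=7)=7 vs D=7 ok
[4] required=max(L[4]=2,C[3]=8)=8 vs D=8 ok
[5] required=max(L[5]=2,C[4]=9)=9 vs D=5 SHORT
[6] required=max(L[6]=9,C[5]=5)=9 vs D=9 ok
[7] required=max(L[7]=7,C[6]=3)=7 vs D=7 ok
[8] required=C[7]=3=3 vs D=3 ok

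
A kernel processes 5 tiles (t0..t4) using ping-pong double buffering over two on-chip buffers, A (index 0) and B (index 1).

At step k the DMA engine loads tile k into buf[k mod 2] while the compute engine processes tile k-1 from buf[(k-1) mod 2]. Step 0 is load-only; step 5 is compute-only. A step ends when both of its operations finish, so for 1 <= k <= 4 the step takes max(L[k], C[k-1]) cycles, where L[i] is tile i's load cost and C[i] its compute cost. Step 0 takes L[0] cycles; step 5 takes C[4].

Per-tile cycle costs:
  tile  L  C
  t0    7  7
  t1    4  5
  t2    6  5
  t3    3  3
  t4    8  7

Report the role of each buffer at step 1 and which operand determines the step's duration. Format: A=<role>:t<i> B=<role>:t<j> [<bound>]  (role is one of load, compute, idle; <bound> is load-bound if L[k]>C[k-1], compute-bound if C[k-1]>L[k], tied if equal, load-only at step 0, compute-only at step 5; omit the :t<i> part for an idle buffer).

[0] DMA t0→A (7c) ∥ CU idle ⇒ 7c, clock 7
[1] DMA t1→B (4c) ∥ CU A:t0 (7c) ⇒ 7c, clock 14
[2] DMA t2→A (6c) ∥ CU B:t1 (5c) ⇒ 6c, clock 20
[3] DMA t3→B (3c) ∥ CU A:t2 (5c) ⇒ 5c, clock 25
[4] DMA t4→A (8c) ∥ CU B:t3 (3c) ⇒ 8c, clock 33
[5] DMA idle ∥ CU A:t4 (7c) ⇒ 7c, clock 40

step 1: A=compute:t0 B=load:t1 [compute-bound]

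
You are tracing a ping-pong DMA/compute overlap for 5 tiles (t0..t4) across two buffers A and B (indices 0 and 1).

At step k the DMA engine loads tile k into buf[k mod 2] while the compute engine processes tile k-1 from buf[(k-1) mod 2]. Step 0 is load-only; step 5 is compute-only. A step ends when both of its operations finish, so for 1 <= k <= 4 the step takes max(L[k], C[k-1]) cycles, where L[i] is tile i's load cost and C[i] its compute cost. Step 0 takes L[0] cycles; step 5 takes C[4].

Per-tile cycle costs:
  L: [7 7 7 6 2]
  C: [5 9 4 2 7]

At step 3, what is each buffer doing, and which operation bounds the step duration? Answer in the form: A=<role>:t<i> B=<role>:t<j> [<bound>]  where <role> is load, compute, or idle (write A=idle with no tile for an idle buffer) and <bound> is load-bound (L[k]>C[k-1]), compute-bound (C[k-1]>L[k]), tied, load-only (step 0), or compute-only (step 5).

step 3: A=compute:t2 B=load:t3 [load-bound]

step 0: L[0]=7 → dur=7, Σ=7 | A=load:t0 B=idle [load-only]
step 1: L[1]=7 C[0]=5 → dur=7, Σ=14 | A=compute:t0 B=load:t1 [load-bound]
step 2: L[2]=7 C[1]=9 → dur=9, Σ=23 | A=load:t2 B=compute:t1 [compute-bound]
step 3: L[3]=6 C[2]=4 → dur=6, Σ=29 | A=compute:t2 B=load:t3 [load-bound]
step 4: L[4]=2 C[3]=2 → dur=2, Σ=31 | A=load:t4 B=compute:t3 [tied]
step 5: C[4]=7 → dur=7, Σ=38 | A=compute:t4 B=idle [compute-only]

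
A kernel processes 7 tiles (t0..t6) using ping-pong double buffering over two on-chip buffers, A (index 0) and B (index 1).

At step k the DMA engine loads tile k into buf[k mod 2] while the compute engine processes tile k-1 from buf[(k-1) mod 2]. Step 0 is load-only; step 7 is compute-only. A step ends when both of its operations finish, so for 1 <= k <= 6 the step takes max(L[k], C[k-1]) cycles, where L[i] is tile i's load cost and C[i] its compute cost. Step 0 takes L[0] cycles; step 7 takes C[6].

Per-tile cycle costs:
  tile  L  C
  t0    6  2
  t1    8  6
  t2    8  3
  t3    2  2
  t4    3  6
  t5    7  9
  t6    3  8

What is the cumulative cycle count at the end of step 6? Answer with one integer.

  0. 6=6c; end=6; A:t0 B:-
  1. max(8,2)=8c; end=14; A:t0 B:t1
  2. max(8,6)=8c; end=22; A:t2 B:t1
  3. max(2,3)=3c; end=25; A:t2 B:t3
  4. max(3,2)=3c; end=28; A:t4 B:t3
  5. max(7,6)=7c; end=35; A:t4 B:t5
  6. max(3,9)=9c; end=44; A:t6 B:t5
  7. 8=8c; end=52; A:t6 B:t5

end_cycle[6] = 44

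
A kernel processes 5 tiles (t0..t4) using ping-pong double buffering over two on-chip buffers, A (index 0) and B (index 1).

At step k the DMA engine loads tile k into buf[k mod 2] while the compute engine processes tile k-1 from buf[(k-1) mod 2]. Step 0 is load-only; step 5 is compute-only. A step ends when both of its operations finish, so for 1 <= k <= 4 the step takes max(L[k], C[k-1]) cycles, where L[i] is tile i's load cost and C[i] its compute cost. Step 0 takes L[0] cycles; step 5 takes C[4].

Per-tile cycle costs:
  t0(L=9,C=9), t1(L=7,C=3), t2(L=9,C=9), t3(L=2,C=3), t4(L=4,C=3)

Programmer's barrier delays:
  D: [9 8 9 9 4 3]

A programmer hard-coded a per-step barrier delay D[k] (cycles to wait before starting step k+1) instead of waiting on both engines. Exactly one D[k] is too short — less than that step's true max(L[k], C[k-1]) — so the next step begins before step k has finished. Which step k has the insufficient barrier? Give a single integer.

hazard at step 1

step 0: need L[0]=9 = 9; D[0]=9 ok
step 1: need max(L[1]=7,C[0]=9) = 9; D[1]=8 SHORT
step 2: need max(L[2]=9,C[1]=3) = 9; D[2]=9 ok
step 3: need max(L[3]=2,C[2]=9) = 9; D[3]=9 ok
step 4: need max(L[4]=4,C[3]=3) = 4; D[4]=4 ok
step 5: need C[4]=3 = 3; D[5]=3 ok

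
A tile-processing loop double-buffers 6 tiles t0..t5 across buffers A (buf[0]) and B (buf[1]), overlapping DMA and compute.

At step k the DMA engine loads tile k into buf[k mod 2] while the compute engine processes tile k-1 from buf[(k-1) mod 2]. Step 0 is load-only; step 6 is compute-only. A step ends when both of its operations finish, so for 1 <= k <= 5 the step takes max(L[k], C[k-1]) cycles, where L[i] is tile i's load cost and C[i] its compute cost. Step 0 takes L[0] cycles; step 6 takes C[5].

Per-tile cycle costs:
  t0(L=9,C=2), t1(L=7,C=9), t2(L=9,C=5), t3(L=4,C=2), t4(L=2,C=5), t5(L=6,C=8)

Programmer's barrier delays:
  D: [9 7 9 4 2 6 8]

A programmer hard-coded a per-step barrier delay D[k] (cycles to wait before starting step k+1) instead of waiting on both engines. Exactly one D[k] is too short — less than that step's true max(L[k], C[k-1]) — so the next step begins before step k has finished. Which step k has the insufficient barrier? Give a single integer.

k=0 barrier L[0]=9→9c, D[0]=9 ok
k=1 barrier max(L[1]=7,C[0]=2)→7c, D[1]=7 ok
k=2 barrier max(L[2]=9,C[1]=9)→9c, D[2]=9 ok
k=3 barrier max(L[3]=4,C[2]=5)→5c, D[3]=4 SHORT
k=4 barrier max(L[4]=2,C[3]=2)→2c, D[4]=2 ok
k=5 barrier max(L[5]=6,C[4]=5)→6c, D[5]=6 ok
k=6 barrier C[5]=8→8c, D[6]=8 ok

hazard at step 3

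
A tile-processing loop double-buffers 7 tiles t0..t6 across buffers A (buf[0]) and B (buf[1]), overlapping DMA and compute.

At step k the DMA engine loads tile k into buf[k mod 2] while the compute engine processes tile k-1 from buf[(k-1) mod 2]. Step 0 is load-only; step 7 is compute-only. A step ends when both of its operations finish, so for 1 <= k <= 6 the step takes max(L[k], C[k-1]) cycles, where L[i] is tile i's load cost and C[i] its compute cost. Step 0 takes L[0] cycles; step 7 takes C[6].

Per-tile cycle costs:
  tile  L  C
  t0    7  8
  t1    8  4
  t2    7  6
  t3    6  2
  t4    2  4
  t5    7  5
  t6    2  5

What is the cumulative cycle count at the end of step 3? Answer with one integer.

end_cycle[3] = 28

  0. 7=7c; end=7; A:t0 B:-
  1. max(8,8)=8c; end=15; A:t0 B:t1
  2. max(7,4)=7c; end=22; A:t2 B:t1
  3. max(6,6)=6c; end=28; A:t2 B:t3
  4. max(2,2)=2c; end=30; A:t4 B:t3
  5. max(7,4)=7c; end=37; A:t4 B:t5
  6. max(2,5)=5c; end=42; A:t6 B:t5
  7. 5=5c; end=47; A:t6 B:t5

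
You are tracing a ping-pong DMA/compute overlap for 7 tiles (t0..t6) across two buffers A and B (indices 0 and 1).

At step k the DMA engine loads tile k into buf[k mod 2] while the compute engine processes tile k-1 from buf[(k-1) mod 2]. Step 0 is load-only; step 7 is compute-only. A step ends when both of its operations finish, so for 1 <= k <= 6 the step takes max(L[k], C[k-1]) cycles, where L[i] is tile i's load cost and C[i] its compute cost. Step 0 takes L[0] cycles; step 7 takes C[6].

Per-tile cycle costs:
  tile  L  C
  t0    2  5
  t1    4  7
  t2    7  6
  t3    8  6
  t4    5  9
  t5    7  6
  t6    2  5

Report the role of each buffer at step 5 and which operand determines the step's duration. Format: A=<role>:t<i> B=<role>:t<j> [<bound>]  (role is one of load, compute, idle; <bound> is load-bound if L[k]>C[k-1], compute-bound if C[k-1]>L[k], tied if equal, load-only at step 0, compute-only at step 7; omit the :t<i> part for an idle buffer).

step 5: A=compute:t4 B=load:t5 [compute-bound]

step 0: L[0]=2 → dur=2, Σ=2 | A=load:t0 B=idle [load-only]
step 1: L[1]=4 C[0]=5 → dur=5, Σ=7 | A=compute:t0 B=load:t1 [compute-bound]
step 2: L[2]=7 C[1]=7 → dur=7, Σ=14 | A=load:t2 B=compute:t1 [tied]
step 3: L[3]=8 C[2]=6 → dur=8, Σ=22 | A=compute:t2 B=load:t3 [load-bound]
step 4: L[4]=5 C[3]=6 → dur=6, Σ=28 | A=load:t4 B=compute:t3 [compute-bound]
step 5: L[5]=7 C[4]=9 → dur=9, Σ=37 | A=compute:t4 B=load:t5 [compute-bound]
step 6: L[6]=2 C[5]=6 → dur=6, Σ=43 | A=load:t6 B=compute:t5 [compute-bound]
step 7: C[6]=5 → dur=5, Σ=48 | A=compute:t6 B=idle [compute-only]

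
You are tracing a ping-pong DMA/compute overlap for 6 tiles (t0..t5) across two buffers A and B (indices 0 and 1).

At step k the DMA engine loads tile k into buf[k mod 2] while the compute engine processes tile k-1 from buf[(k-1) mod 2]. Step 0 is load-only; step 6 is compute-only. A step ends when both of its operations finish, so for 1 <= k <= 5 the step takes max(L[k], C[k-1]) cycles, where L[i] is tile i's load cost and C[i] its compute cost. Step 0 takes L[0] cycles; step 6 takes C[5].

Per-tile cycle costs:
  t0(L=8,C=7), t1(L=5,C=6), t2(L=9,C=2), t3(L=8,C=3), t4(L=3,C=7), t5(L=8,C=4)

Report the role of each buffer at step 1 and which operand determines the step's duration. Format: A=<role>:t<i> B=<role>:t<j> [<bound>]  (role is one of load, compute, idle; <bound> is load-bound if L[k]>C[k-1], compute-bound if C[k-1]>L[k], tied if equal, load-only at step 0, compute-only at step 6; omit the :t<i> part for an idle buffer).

step 1: A=compute:t0 B=load:t1 [compute-bound]

step 0: L[0]=8 → dur=8, Σ=8 | A=load:t0 B=idle [load-only]
step 1: L[1]=5 C[0]=7 → dur=7, Σ=15 | A=compute:t0 B=load:t1 [compute-bound]
step 2: L[2]=9 C[1]=6 → dur=9, Σ=24 | A=load:t2 B=compute:t1 [load-bound]
step 3: L[3]=8 C[2]=2 → dur=8, Σ=32 | A=compute:t2 B=load:t3 [load-bound]
step 4: L[4]=3 C[3]=3 → dur=3, Σ=35 | A=load:t4 B=compute:t3 [tied]
step 5: L[5]=8 C[4]=7 → dur=8, Σ=43 | A=compute:t4 B=load:t5 [load-bound]
step 6: C[5]=4 → dur=4, Σ=47 | A=idle B=compute:t5 [compute-only]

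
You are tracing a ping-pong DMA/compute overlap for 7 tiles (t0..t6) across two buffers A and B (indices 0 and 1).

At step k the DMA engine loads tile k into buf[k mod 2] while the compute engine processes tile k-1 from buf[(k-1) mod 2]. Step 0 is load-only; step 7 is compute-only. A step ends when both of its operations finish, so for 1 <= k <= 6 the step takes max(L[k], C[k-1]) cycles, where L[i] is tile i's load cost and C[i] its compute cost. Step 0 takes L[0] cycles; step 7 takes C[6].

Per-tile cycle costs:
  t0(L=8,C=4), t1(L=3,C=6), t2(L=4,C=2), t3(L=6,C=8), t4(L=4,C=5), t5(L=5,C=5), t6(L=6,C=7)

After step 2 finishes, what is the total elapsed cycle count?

end_cycle[2] = 18

[0] DMA t0→A (8c) ∥ CU idle ⇒ 8c, clock 8
[1] DMA t1→B (3c) ∥ CU A:t0 (4c) ⇒ 4c, clock 12
[2] DMA t2→A (4c) ∥ CU B:t1 (6c) ⇒ 6c, clock 18
[3] DMA t3→B (6c) ∥ CU A:t2 (2c) ⇒ 6c, clock 24
[4] DMA t4→A (4c) ∥ CU B:t3 (8c) ⇒ 8c, clock 32
[5] DMA t5→B (5c) ∥ CU A:t4 (5c) ⇒ 5c, clock 37
[6] DMA t6→A (6c) ∥ CU B:t5 (5c) ⇒ 6c, clock 43
[7] DMA idle ∥ CU A:t6 (7c) ⇒ 7c, clock 50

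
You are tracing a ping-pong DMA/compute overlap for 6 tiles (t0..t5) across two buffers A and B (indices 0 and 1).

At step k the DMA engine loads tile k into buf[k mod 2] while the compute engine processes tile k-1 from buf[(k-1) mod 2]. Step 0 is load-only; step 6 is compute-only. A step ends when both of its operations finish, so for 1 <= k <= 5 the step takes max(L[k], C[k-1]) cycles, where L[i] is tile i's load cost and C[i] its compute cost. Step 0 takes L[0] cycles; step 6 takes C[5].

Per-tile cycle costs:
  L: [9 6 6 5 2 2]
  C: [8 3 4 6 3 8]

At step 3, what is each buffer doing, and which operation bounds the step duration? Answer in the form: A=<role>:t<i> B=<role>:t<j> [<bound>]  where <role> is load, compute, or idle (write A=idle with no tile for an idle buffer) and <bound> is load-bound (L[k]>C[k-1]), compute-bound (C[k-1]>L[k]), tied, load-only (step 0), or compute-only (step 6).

step 3: A=compute:t2 B=load:t3 [load-bound]

step 0: L[0]=9 → dur=9, Σ=9 | A=load:t0 B=idle [load-only]
step 1: L[1]=6 C[0]=8 → dur=8, Σ=17 | A=compute:t0 B=load:t1 [compute-bound]
step 2: L[2]=6 C[1]=3 → dur=6, Σ=23 | A=load:t2 B=compute:t1 [load-bound]
step 3: L[3]=5 C[2]=4 → dur=5, Σ=28 | A=compute:t2 B=load:t3 [load-bound]
step 4: L[4]=2 C[3]=6 → dur=6, Σ=34 | A=load:t4 B=compute:t3 [compute-bound]
step 5: L[5]=2 C[4]=3 → dur=3, Σ=37 | A=compute:t4 B=load:t5 [compute-bound]
step 6: C[5]=8 → dur=8, Σ=45 | A=idle B=compute:t5 [compute-only]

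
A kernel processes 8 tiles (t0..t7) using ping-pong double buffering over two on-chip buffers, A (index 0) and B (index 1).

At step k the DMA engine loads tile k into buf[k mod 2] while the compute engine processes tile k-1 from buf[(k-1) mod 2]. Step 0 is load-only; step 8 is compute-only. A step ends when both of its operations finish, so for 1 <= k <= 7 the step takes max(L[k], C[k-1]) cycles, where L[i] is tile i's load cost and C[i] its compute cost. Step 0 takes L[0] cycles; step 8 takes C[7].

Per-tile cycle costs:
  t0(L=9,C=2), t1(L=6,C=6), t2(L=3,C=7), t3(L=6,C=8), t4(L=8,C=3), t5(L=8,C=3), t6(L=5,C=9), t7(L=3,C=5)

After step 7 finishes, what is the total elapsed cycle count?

end_cycle[7] = 58

  0. 9=9c; end=9; A:t0 B:-
  1. max(6,2)=6c; end=15; A:t0 B:t1
  2. max(3,6)=6c; end=21; A:t2 B:t1
  3. max(6,7)=7c; end=28; A:t2 B:t3
  4. max(8,8)=8c; end=36; A:t4 B:t3
  5. max(8,3)=8c; end=44; A:t4 B:t5
  6. max(5,3)=5c; end=49; A:t6 B:t5
  7. max(3,9)=9c; end=58; A:t6 B:t7
  8. 5=5c; end=63; A:t6 B:t7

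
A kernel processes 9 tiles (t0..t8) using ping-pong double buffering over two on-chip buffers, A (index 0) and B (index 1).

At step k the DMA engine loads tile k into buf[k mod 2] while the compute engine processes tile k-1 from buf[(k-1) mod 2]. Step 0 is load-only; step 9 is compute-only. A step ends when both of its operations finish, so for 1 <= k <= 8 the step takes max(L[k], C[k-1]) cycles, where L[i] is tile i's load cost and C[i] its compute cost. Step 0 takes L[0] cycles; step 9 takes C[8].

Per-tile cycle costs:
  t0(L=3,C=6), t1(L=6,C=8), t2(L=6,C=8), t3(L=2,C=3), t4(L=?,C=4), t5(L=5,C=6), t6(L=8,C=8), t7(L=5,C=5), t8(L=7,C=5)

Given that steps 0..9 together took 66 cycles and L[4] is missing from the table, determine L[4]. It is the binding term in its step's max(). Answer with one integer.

step 0 → dur = L[0]=3 = 3
step 1 → dur = max(L[1]=6, C[0]=6) = 6
step 2 → dur = max(L[2]=6, C[1]=8) = 8
step 3 → dur = max(L[3]=2, C[2]=8) = 8
step 4 → dur = max(L[4]=?, C[3]=3) = L[4]  (unknown; binding)
step 5 → dur = max(L[5]=5, C[4]=4) = 5
step 6 → dur = max(L[6]=8, C[5]=6) = 8
step 7 → dur = max(L[7]=5, C[6]=8) = 8
step 8 → dur = max(L[8]=7, C[7]=5) = 7
step 9 → dur = C[8]=5 = 5
sum of known step durations = 58
dur[4] = total - known = 66 - 58 = 8
L[4] is the binding max in step 4, so L[4] = dur[4] = 8

L[4] = 8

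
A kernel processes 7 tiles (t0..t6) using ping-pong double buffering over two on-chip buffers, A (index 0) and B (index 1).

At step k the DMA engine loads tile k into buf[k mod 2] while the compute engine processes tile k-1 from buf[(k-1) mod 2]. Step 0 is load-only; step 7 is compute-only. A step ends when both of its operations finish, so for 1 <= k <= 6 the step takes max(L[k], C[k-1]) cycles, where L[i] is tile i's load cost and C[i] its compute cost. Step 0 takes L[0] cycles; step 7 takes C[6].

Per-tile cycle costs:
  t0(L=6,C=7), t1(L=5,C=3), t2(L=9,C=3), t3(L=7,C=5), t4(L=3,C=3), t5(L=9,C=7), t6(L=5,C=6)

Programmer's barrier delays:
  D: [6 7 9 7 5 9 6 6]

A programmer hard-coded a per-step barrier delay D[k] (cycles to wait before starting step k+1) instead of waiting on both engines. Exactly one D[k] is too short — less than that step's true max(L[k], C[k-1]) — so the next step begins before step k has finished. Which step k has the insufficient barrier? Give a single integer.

hazard at step 6

step 0: need L[0]=6 = 6; D[0]=6 ok
step 1: need max(L[1]=5,C[0]=7) = 7; D[1]=7 ok
step 2: need max(L[2]=9,C[1]=3) = 9; D[2]=9 ok
step 3: need max(L[3]=7,C[2]=3) = 7; D[3]=7 ok
step 4: need max(L[4]=3,C[3]=5) = 5; D[4]=5 ok
step 5: need max(L[5]=9,C[4]=3) = 9; D[5]=9 ok
step 6: need max(L[6]=5,C[5]=7) = 7; D[6]=6 SHORT
step 7: need C[6]=6 = 6; D[7]=6 ok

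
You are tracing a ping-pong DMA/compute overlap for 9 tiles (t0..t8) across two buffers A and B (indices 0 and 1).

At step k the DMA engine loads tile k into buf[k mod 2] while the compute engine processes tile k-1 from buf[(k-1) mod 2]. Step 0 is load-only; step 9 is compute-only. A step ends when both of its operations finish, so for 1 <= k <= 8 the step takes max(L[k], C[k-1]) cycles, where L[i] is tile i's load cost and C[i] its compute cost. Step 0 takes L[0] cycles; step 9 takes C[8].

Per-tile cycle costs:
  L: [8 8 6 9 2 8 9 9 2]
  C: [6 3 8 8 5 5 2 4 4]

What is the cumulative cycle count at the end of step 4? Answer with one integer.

end_cycle[4] = 39

  0. 8=8c; end=8; A:t0 B:-
  1. max(8,6)=8c; end=16; A:t0 B:t1
  2. max(6,3)=6c; end=22; A:t2 B:t1
  3. max(9,8)=9c; end=31; A:t2 B:t3
  4. max(2,8)=8c; end=39; A:t4 B:t3
  5. max(8,5)=8c; end=47; A:t4 B:t5
  6. max(9,5)=9c; end=56; A:t6 B:t5
  7. max(9,2)=9c; end=65; A:t6 B:t7
  8. max(2,4)=4c; end=69; A:t8 B:t7
  9. 4=4c; end=73; A:t8 B:t7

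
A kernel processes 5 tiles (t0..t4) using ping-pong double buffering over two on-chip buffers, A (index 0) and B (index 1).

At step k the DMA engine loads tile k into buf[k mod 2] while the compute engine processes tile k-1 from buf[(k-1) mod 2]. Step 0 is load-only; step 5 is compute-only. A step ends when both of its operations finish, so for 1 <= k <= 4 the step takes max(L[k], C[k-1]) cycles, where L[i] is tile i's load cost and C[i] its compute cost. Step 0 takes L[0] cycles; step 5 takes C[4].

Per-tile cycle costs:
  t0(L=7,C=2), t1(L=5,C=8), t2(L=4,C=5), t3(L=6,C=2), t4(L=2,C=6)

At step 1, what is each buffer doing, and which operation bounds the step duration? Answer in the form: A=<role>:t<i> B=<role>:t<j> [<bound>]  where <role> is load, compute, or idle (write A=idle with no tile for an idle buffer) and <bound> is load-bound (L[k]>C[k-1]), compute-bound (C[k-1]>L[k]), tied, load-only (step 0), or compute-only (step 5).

k=0 load=t0/7c comp=- wait=7 total=7
k=1 load=t1/5c comp=t0/2c wait=5 total=12
k=2 load=t2/4c comp=t1/8c wait=8 total=20
k=3 load=t3/6c comp=t2/5c wait=6 total=26
k=4 load=t4/2c comp=t3/2c wait=2 total=28
k=5 load=- comp=t4/6c wait=6 total=34

step 1: A=compute:t0 B=load:t1 [load-bound]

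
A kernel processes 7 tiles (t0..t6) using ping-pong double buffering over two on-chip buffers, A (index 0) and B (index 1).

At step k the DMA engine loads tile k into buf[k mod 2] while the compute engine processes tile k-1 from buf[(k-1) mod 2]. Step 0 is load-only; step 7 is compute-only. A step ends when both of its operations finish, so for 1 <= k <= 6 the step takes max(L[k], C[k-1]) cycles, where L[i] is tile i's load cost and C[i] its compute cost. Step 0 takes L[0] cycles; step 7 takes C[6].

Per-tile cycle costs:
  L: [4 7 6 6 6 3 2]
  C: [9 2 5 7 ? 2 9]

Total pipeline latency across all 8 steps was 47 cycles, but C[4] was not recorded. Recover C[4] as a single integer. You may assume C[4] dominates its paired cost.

step 0 → dur = L[0]=4 = 4
step 1 → dur = max(L[1]=7, C[0]=9) = 9
step 2 → dur = max(L[2]=6, C[1]=2) = 6
step 3 → dur = max(L[3]=6, C[2]=5) = 6
step 4 → dur = max(L[4]=6, C[3]=7) = 7
step 5 → dur = max(L[5]=3, C[4]=?) = C[4]  (unknown; binding)
step 6 → dur = max(L[6]=2, C[5]=2) = 2
step 7 → dur = C[6]=9 = 9
sum of known step durations = 43
dur[5] = total - known = 47 - 43 = 4
C[4] is the binding max in step 5, so C[4] = dur[5] = 4

C[4] = 4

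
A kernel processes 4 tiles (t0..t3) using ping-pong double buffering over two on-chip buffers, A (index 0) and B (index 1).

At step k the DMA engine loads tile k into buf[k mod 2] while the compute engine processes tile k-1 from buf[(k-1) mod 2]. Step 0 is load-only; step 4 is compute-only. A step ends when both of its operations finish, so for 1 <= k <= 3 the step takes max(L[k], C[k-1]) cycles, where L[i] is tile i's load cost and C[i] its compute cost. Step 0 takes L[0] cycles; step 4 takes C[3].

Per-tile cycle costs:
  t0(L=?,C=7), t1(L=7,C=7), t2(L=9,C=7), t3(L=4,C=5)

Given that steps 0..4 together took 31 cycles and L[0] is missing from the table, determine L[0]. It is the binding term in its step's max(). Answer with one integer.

L[0] = 3

step 0 | dur = L[0]=? = L[0]  (unknown; binding)
step 1 | dur = max(L[1]=7, C[0]=7) = 7
step 2 | dur = max(L[2]=9, C[1]=7) = 9
step 3 | dur = max(L[3]=4, C[2]=7) = 7
step 4 | dur = C[3]=5 = 5
sum of known step durations = 28
dur[0] = total - known = 31 - 28 = 3
L[0] is the binding max in step 0, so L[0] = dur[0] = 3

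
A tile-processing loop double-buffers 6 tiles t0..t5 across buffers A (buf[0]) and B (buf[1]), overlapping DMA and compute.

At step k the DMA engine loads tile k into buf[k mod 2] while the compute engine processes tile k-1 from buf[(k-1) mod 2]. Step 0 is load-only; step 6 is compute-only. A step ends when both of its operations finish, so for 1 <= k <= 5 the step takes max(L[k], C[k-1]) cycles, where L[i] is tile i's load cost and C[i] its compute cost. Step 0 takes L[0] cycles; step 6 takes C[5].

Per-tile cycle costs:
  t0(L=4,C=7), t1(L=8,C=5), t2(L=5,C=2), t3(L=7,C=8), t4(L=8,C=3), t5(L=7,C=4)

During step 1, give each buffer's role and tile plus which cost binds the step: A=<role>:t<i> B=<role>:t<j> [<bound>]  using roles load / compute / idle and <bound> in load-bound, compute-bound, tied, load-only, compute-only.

step 1: A=compute:t0 B=load:t1 [load-bound]

[0] DMA t0→A (4c) ∥ CU idle ⇒ 4c, clock 4
[1] DMA t1→B (8c) ∥ CU A:t0 (7c) ⇒ 8c, clock 12
[2] DMA t2→A (5c) ∥ CU B:t1 (5c) ⇒ 5c, clock 17
[3] DMA t3→B (7c) ∥ CU A:t2 (2c) ⇒ 7c, clock 24
[4] DMA t4→A (8c) ∥ CU B:t3 (8c) ⇒ 8c, clock 32
[5] DMA t5→B (7c) ∥ CU A:t4 (3c) ⇒ 7c, clock 39
[6] DMA idle ∥ CU B:t5 (4c) ⇒ 4c, clock 43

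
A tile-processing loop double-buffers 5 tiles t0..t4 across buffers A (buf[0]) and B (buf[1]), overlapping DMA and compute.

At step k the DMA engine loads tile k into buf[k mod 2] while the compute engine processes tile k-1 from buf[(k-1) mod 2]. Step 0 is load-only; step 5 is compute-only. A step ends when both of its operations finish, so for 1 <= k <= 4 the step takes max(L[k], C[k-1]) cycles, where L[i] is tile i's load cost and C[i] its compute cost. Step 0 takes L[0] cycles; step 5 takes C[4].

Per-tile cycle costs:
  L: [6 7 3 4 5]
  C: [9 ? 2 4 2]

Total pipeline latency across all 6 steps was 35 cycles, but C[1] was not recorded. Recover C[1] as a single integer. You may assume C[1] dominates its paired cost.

step 0 | dur = L[0]=6 = 6
step 1 | dur = max(L[1]=7, C[0]=9) = 9
step 2 | dur = max(L[2]=3, C[1]=?) = C[1]  (unknown; binding)
step 3 | dur = max(L[3]=4, C[2]=2) = 4
step 4 | dur = max(L[4]=5, C[3]=4) = 5
step 5 | dur = C[4]=2 = 2
sum of known step durations = 26
dur[2] = total - known = 35 - 26 = 9
C[1] is the binding max in step 2, so C[1] = dur[2] = 9

C[1] = 9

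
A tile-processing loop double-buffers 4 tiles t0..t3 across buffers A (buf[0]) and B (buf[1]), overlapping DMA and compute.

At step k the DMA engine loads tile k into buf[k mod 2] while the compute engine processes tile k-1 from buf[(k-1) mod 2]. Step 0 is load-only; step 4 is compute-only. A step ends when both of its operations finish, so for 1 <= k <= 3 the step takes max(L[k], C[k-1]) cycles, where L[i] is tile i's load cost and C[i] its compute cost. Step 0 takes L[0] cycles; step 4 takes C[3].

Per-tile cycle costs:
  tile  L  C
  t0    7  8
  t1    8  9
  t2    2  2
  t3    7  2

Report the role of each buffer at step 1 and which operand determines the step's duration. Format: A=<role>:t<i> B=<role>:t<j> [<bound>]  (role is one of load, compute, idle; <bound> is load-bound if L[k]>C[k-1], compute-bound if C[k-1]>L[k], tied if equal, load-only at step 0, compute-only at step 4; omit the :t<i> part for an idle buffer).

  0. 7=7c; end=7; A:t0 B:-
  1. max(8,8)=8c; end=15; A:t0 B:t1
  2. max(2,9)=9c; end=24; A:t2 B:t1
  3. max(7,2)=7c; end=31; A:t2 B:t3
  4. 2=2c; end=33; A:t2 B:t3

step 1: A=compute:t0 B=load:t1 [tied]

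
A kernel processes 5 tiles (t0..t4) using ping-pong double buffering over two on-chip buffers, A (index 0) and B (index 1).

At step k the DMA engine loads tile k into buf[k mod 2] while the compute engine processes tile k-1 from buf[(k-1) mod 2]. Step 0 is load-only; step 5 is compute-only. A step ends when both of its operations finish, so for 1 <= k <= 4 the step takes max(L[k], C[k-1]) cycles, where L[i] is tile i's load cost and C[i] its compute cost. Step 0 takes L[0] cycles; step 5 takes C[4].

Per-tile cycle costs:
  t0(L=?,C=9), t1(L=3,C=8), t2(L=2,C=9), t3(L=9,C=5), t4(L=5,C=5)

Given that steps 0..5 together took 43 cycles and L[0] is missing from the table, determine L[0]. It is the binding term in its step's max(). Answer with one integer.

step 0 = dur = L[0]=? = L[0]  (unknown; binding)
step 1 = dur = max(L[1]=3, C[0]=9) = 9
step 2 = dur = max(L[2]=2, C[1]=8) = 8
step 3 = dur = max(L[3]=9, C[2]=9) = 9
step 4 = dur = max(L[4]=5, C[3]=5) = 5
step 5 = dur = C[4]=5 = 5
sum of known step durations = 36
dur[0] = total - known = 43 - 36 = 7
L[0] is the binding max in step 0, so L[0] = dur[0] = 7

L[0] = 7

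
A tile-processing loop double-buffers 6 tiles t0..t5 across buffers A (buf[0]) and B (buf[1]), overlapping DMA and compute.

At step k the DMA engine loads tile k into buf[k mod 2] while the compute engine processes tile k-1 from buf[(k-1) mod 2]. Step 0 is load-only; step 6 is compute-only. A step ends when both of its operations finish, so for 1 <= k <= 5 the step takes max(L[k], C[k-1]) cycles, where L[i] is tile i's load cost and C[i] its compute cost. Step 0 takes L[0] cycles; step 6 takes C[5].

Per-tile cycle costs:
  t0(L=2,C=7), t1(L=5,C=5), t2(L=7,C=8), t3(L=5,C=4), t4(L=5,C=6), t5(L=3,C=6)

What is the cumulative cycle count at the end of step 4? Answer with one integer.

[0] DMA t0→A (2c) ∥ CU idle ⇒ 2c, clock 2
[1] DMA t1→B (5c) ∥ CU A:t0 (7c) ⇒ 7c, clock 9
[2] DMA t2→A (7c) ∥ CU B:t1 (5c) ⇒ 7c, clock 16
[3] DMA t3→B (5c) ∥ CU A:t2 (8c) ⇒ 8c, clock 24
[4] DMA t4→A (5c) ∥ CU B:t3 (4c) ⇒ 5c, clock 29
[5] DMA t5→B (3c) ∥ CU A:t4 (6c) ⇒ 6c, clock 35
[6] DMA idle ∥ CU B:t5 (6c) ⇒ 6c, clock 41

end_cycle[4] = 29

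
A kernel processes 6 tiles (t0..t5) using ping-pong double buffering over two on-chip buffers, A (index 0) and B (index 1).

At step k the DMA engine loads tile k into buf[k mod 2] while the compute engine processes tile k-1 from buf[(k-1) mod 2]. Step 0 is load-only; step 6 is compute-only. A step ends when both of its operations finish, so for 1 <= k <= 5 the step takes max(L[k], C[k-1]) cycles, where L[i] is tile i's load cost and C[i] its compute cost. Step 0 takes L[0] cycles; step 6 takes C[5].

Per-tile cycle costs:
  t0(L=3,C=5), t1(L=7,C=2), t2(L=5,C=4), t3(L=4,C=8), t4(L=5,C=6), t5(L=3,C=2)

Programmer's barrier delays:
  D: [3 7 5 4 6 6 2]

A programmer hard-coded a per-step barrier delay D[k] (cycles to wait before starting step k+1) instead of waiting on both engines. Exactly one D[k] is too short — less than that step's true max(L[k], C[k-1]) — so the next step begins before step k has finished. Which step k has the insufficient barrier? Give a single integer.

hazard at step 4

step 0: need L[0]=3 = 3; D[0]=3 ok
step 1: need max(L[1]=7,C[0]=5) = 7; D[1]=7 ok
step 2: need max(L[2]=5,C[1]=2) = 5; D[2]=5 ok
step 3: need max(L[3]=4,C[2]=4) = 4; D[3]=4 ok
step 4: need max(L[4]=5,C[3]=8) = 8; D[4]=6 SHORT
step 5: need max(L[5]=3,C[4]=6) = 6; D[5]=6 ok
step 6: need C[5]=2 = 2; D[6]=2 ok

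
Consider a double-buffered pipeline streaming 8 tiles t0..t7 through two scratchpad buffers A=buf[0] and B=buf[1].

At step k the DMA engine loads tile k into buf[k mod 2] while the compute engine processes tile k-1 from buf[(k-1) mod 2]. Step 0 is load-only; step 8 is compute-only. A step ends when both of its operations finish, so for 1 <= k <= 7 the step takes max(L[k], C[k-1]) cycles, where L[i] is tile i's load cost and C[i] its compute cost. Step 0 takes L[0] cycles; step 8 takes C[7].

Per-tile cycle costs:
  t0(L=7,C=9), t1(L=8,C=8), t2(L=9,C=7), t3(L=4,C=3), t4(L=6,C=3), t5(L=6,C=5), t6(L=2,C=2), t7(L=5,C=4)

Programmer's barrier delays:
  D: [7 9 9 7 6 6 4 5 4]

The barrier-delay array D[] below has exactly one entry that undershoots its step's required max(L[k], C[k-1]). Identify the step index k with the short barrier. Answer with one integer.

hazard at step 6

k=0 barrier L[0]=7→7c, D[0]=7 ok
k=1 barrier max(L[1]=8,C[0]=9)→9c, D[1]=9 ok
k=2 barrier max(L[2]=9,C[1]=8)→9c, D[2]=9 ok
k=3 barrier max(L[3]=4,C[2]=7)→7c, D[3]=7 ok
k=4 barrier max(L[4]=6,C[3]=3)→6c, D[4]=6 ok
k=5 barrier max(L[5]=6,C[4]=3)→6c, D[5]=6 ok
k=6 barrier max(L[6]=2,C[5]=5)→5c, D[6]=4 SHORT
k=7 barrier max(L[7]=5,C[6]=2)→5c, D[7]=5 ok
k=8 barrier C[7]=4→4c, D[8]=4 ok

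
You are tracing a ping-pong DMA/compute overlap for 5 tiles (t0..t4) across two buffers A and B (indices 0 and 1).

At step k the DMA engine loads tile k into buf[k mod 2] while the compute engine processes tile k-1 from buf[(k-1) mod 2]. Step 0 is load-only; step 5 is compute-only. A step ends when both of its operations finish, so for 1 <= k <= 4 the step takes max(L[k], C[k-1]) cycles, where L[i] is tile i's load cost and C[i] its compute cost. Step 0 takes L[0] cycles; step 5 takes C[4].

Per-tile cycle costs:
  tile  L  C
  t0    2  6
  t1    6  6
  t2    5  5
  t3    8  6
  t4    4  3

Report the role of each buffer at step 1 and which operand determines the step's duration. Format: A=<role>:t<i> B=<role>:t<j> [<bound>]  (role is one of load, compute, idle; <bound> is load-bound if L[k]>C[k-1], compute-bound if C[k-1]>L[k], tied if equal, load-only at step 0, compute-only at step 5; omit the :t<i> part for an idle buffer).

step 1: A=compute:t0 B=load:t1 [tied]

step 0: L[0]=2 → dur=2, Σ=2 | A=load:t0 B=idle [load-only]
step 1: L[1]=6 C[0]=6 → dur=6, Σ=8 | A=compute:t0 B=load:t1 [tied]
step 2: L[2]=5 C[1]=6 → dur=6, Σ=14 | A=load:t2 B=compute:t1 [compute-bound]
step 3: L[3]=8 C[2]=5 → dur=8, Σ=22 | A=compute:t2 B=load:t3 [load-bound]
step 4: L[4]=4 C[3]=6 → dur=6, Σ=28 | A=load:t4 B=compute:t3 [compute-bound]
step 5: C[4]=3 → dur=3, Σ=31 | A=compute:t4 B=idle [compute-only]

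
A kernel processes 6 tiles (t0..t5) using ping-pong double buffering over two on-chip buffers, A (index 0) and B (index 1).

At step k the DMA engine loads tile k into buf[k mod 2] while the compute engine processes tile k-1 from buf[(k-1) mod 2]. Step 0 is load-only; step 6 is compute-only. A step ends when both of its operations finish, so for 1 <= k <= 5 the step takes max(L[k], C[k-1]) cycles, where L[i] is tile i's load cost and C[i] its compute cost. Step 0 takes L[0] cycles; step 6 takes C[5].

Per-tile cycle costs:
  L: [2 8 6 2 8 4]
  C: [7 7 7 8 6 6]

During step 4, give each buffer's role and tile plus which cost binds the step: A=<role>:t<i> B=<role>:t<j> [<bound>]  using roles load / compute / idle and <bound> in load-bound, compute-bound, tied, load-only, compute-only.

k=0 load=t0/2c comp=- wait=2 total=2
k=1 load=t1/8c comp=t0/7c wait=8 total=10
k=2 load=t2/6c comp=t1/7c wait=7 total=17
k=3 load=t3/2c comp=t2/7c wait=7 total=24
k=4 load=t4/8c comp=t3/8c wait=8 total=32
k=5 load=t5/4c comp=t4/6c wait=6 total=38
k=6 load=- comp=t5/6c wait=6 total=44

step 4: A=load:t4 B=compute:t3 [tied]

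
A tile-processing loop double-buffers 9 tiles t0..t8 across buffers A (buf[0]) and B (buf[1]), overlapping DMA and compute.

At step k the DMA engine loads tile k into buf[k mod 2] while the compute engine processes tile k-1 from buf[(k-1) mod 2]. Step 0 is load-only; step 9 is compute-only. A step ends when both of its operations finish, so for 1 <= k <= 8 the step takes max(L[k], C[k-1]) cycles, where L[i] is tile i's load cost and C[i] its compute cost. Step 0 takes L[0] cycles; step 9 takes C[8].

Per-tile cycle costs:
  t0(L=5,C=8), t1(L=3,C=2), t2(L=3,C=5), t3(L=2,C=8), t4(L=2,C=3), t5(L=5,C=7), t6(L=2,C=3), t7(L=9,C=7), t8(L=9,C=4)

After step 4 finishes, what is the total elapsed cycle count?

end_cycle[4] = 29

step 0: L[0]=5 → dur=5, Σ=5 | A=load:t0 B=idle [load-only]
step 1: L[1]=3 C[0]=8 → dur=8, Σ=13 | A=compute:t0 B=load:t1 [compute-bound]
step 2: L[2]=3 C[1]=2 → dur=3, Σ=16 | A=load:t2 B=compute:t1 [load-bound]
step 3: L[3]=2 C[2]=5 → dur=5, Σ=21 | A=compute:t2 B=load:t3 [compute-bound]
step 4: L[4]=2 C[3]=8 → dur=8, Σ=29 | A=load:t4 B=compute:t3 [compute-bound]
step 5: L[5]=5 C[4]=3 → dur=5, Σ=34 | A=compute:t4 B=load:t5 [load-bound]
step 6: L[6]=2 C[5]=7 → dur=7, Σ=41 | A=load:t6 B=compute:t5 [compute-bound]
step 7: L[7]=9 C[6]=3 → dur=9, Σ=50 | A=compute:t6 B=load:t7 [load-bound]
step 8: L[8]=9 C[7]=7 → dur=9, Σ=59 | A=load:t8 B=compute:t7 [load-bound]
step 9: C[8]=4 → dur=4, Σ=63 | A=compute:t8 B=idle [compute-only]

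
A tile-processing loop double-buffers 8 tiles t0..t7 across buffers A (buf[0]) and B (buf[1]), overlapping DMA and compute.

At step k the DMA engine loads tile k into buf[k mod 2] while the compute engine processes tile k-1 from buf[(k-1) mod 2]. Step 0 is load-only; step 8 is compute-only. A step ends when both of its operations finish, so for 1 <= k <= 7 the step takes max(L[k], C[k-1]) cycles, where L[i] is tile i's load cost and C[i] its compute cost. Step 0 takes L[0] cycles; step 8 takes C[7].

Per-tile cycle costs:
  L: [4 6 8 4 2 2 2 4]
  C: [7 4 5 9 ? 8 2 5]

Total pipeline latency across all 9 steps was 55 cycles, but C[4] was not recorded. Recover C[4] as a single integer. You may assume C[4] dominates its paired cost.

step 0 → dur = L[0]=4 = 4
step 1 → dur = max(L[1]=6, C[0]=7) = 7
step 2 → dur = max(L[2]=8, C[1]=4) = 8
step 3 → dur = max(L[3]=4, C[2]=5) = 5
step 4 → dur = max(L[4]=2, C[3]=9) = 9
step 5 → dur = max(L[5]=2, C[4]=?) = C[4]  (unknown; binding)
step 6 → dur = max(L[6]=2, C[5]=8) = 8
step 7 → dur = max(L[7]=4, C[6]=2) = 4
step 8 → dur = C[7]=5 = 5
sum of known step durations = 50
dur[5] = total - known = 55 - 50 = 5
C[4] is the binding max in step 5, so C[4] = dur[5] = 5

C[4] = 5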